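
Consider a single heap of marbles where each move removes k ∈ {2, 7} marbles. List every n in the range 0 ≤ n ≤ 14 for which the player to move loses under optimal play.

Grundy values for subtraction set {2, 7}:
k:     0  1  2  3  4  5  6  7  8  9 10 11 12 13 14
g(k):  0  0  1  1  0  0  1  1  2  0  0  1  1  0  0
The P-positions (g = 0) in 0..14 are 0, 1, 4, 5, 9, 10, 13, 14.

0, 1, 4, 5, 9, 10, 13, 14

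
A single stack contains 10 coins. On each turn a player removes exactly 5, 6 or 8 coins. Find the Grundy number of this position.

2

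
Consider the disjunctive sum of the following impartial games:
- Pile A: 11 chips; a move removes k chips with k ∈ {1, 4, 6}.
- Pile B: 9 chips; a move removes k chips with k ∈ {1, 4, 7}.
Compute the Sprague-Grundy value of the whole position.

0

Build the Grundy sequence for pile A with g(k) = mex{g(k−s) : s ∈ {1, 4, 6}, s ≤ k}:
g(0) = mex{} = 0
g(1) = mex{0} = 1
g(2) = mex{1} = 0
g(3) = mex{0} = 1
g(4) = mex{0,1} = 2
g(5) = mex{1,2} = 0
g(6) = mex{0} = 1
g(7) = mex{1} = 0
g(8) = mex{0,2} = 1
g(9) = mex{0,1} = 2
g(10) = mex{1,2} = 0
g(11) = mex{0} = 1
So g(11) = 1.
For pile B, compute g(0), g(1), … with moves {1, 4, 7}:
g(0) = mex{} = 0
g(1) = mex{0} = 1
g(2) = mex{1} = 0
g(3) = mex{0} = 1
g(4) = mex{0,1} = 2
g(5) = mex{1,2} = 0
g(6) = mex{0} = 1
g(7) = mex{0,1} = 2
g(8) = mex{1,2} = 0
g(9) = mex{0} = 1
So g(9) = 1.
By the Sprague-Grundy theorem, the Grundy value of a sum of independent games is the XOR of the component values.
Combined value = 1 ⊕ 1 = 0.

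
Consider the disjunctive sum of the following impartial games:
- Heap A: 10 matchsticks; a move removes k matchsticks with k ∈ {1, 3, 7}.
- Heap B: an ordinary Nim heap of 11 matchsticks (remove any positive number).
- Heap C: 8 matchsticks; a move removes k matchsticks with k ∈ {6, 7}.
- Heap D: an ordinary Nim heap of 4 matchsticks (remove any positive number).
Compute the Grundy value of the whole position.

14

For heap A, compute g(0), g(1), … with moves {1, 3, 7}:
k:     0  1  2  3  4  5  6  7  8  9 10
g(k):  0  1  0  1  0  1  0  1  0  1  0
So g(10) = 0.
Heap B is a plain Nim heap of size 11, so its Grundy value is 11.
Grundy values for heap C (subtraction set {6, 7}):
g(0) = mex{} = 0
g(1) = mex{} = 0
g(2) = mex{} = 0
g(3) = mex{} = 0
g(4) = mex{} = 0
g(5) = mex{} = 0
g(6) = mex{0} = 1
g(7) = mex{0} = 1
g(8) = mex{0} = 1
So g(8) = 1.
Heap D is a plain Nim heap of size 4, so its Grundy value is 4.
By the Sprague-Grundy theorem, the Grundy value of a sum of independent games is the XOR of the component values.
Combined value = 0 XOR 11 XOR 1 XOR 4 = 14.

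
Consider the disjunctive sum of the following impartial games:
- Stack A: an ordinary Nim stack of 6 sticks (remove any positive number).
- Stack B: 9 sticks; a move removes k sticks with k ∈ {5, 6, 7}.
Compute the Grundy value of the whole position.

Stack A is a plain Nim stack of size 6, so its Grundy value is 6.
Grundy values for stack B (subtraction set {5, 6, 7}):
g(0) = mex{} = 0
g(1) = mex{} = 0
g(2) = mex{} = 0
g(3) = mex{} = 0
g(4) = mex{} = 0
g(5) = mex{0} = 1
g(6) = mex{0} = 1
g(7) = mex{0} = 1
g(8) = mex{0} = 1
g(9) = mex{0} = 1
So g(9) = 1.
By the Sprague-Grundy theorem, the Grundy value of a sum of independent games is the XOR of the component values.
Combined value = 6 XOR 1 = 7.

7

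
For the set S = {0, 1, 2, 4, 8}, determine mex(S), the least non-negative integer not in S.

3

The values 0, 1, 2 are all present; 3 is the first non-negative integer missing from the set.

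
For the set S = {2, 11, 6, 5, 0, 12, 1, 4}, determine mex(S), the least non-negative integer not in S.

The values 0, 1, 2 are all present; 3 is the first non-negative integer missing from the set.

3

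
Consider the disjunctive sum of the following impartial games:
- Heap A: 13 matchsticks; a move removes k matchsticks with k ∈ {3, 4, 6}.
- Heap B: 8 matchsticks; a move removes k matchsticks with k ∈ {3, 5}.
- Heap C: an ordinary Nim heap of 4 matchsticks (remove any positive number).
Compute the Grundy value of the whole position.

5

Grundy values for heap A (subtraction set {3, 4, 6}):
k:     0  1  2  3  4  5  6  7  8  9 10 11 12 13
g(k):  0  0  0  1  1  1  2  2  2  0  0  0  1  1
So g(13) = 1.
Build the Grundy sequence for heap B with g(k) = mex{g(k−s) : s ∈ {3, 5}, s ≤ k}:
g(0) = mex{} = 0
g(1) = mex{} = 0
g(2) = mex{} = 0
g(3) = mex{0} = 1
g(4) = mex{0} = 1
g(5) = mex{0} = 1
g(6) = mex{0,1} = 2
g(7) = mex{0,1} = 2
g(8) = mex{1} = 0
So g(8) = 0.
Heap C is a plain Nim heap of size 4, so its Grundy value is 4.
The value of a disjunctive sum is the nim-sum of the parts.
Combined value = 1 ⊕ 0 ⊕ 4 = 5.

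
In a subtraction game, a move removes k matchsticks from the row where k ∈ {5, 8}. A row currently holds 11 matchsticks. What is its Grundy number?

Build the Grundy sequence with g(k) = mex{g(k−s) : s ∈ {5, 8}, s ≤ k}:
k:     0  1  2  3  4  5  6  7  8  9 10 11
g(k):  0  0  0  0  0  1  1  1  1  1  2  2
So g(11) = 2.

2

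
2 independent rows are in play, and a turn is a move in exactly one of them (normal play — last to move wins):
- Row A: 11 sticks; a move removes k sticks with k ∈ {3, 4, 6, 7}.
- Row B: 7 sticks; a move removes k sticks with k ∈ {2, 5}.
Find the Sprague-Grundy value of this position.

Grundy values for row A (subtraction set {3, 4, 6, 7}):
k:     0  1  2  3  4  5  6  7  8  9 10 11
g(k):  0  0  0  1  1  1  2  2  2  3  0  0
So g(11) = 0.
Grundy values for row B (subtraction set {2, 5}):
k:     0  1  2  3  4  5  6  7
g(k):  0  0  1  1  0  2  1  0
So g(7) = 0.
The value of a disjunctive sum is the nim-sum of the parts.
Combined value = 0 XOR 0 = 0.

0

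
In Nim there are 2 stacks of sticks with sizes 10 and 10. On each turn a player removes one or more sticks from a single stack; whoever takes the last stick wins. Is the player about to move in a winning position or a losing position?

Nim-sum: 10 ^ 10 = 0.
The nim-sum is 0, so this is a P-position: the player to move is in a losing position under optimal play.

Losing position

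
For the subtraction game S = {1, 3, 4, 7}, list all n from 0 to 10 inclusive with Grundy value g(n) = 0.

Build the Grundy sequence with g(k) = mex{g(k−s) : s ∈ {1, 3, 4, 7}, s ≤ k}:
g(0) = mex{} = 0
g(1) = mex{0} = 1
g(2) = mex{1} = 0
g(3) = mex{0} = 1
g(4) = mex{0,1} = 2
g(5) = mex{0,1,2} = 3
g(6) = mex{0,1,3} = 2
g(7) = mex{0,1,2} = 3
g(8) = mex{1,2,3} = 0
g(9) = mex{0,2,3} = 1
g(10) = mex{1,2,3} = 0
The P-positions (g = 0) in 0..10 are 0, 2, 8, 10.

0, 2, 8, 10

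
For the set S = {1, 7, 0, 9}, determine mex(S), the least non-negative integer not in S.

2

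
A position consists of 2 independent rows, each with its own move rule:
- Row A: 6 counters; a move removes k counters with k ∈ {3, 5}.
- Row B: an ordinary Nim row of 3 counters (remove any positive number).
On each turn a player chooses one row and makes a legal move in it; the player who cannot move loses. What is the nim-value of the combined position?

For row A, compute g(0), g(1), … with moves {3, 5}:
k:     0  1  2  3  4  5  6
g(k):  0  0  0  1  1  1  2
So g(6) = 2.
Row B is a plain Nim row of size 3, so its Grundy value is 3.
By the Sprague-Grundy theorem, the Grundy value of a sum of independent games is the XOR of the component values.
Combined value = 2 XOR 3 = 1.

1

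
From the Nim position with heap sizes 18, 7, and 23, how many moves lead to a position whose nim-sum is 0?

Nim-sum: 18 XOR 7 XOR 23 = 2.
The overall nim-sum is X = 2. A heap of size p has a winning move iff p XOR X < p (reduce it to p XOR X).
  18: 18 XOR 2 = 16 < 18 — winning move (to 16).
  7: 7 XOR 2 = 5 < 7 — winning move (to 5).
  23: 23 XOR 2 = 21 < 23 — winning move (to 21).
That gives 3 winning moves.

3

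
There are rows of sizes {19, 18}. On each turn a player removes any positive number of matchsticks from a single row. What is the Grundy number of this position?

Nim-sum: 19 ⊕ 18 = 1.

1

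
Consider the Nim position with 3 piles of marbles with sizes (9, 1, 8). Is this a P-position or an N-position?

P-position

Write each in binary and XOR column by column:
  1001  (9)
  0001  (1)
  1000  (8)
  ----
  0000  (0)
The nim-sum is 0, so this is a P-position: the player to move is in a losing position under optimal play.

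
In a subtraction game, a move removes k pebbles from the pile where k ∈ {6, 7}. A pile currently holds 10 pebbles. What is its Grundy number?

Compute g(0), g(1), … for moves {6, 7}:
k:     0  1  2  3  4  5  6  7  8  9 10
g(k):  0  0  0  0  0  0  1  1  1  1  1
So g(10) = 1.

1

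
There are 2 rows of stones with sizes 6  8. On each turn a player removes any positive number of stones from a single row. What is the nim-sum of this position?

14

Compute the nim-sum pairwise:
6 ^ 8 = 14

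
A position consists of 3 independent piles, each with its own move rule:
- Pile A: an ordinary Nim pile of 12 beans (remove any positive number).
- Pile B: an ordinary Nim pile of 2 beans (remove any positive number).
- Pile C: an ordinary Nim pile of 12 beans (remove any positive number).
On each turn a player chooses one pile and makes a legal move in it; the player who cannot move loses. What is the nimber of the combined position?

Pile A is a plain Nim pile of size 12, so its Grundy value is 12.
Pile B is a plain Nim pile of size 2, so its Grundy value is 2.
Pile C is a plain Nim pile of size 12, so its Grundy value is 12.
The value of a disjunctive sum is the nim-sum of the parts.
Combined value = 12 ⊕ 2 ⊕ 12 = 2.

2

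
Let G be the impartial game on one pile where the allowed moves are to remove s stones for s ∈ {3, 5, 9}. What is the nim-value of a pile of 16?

0

Compute g(0), g(1), … for moves {3, 5, 9}:
k:     0  1  2  3  4  5  6  7  8  9 10 11 12 13 14 15 16
g(k):  0  0  0  1  1  1  2  2  0  3  3  1  0  2  0  1  0
So g(16) = 0.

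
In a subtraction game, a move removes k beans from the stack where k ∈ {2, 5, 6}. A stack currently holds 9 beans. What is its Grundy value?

2

Grundy values for subtraction set {2, 5, 6}:
k:     0  1  2  3  4  5  6  7  8  9
g(k):  0  0  1  1  0  2  1  3  0  2
So g(9) = 2.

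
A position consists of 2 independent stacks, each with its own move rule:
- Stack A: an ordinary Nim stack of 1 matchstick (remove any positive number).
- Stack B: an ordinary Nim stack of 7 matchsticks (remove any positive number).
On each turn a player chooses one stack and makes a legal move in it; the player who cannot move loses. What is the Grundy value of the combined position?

6

Stack A is a plain Nim stack of size 1, so its Grundy value is 1.
Stack B is a plain Nim stack of size 7, so its Grundy value is 7.
The value of a disjunctive sum is the nim-sum of the parts.
Combined value = 1 XOR 7 = 6.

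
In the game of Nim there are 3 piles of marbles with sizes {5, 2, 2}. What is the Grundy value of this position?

5

Nim-sum: 5 XOR 2 XOR 2 = 5.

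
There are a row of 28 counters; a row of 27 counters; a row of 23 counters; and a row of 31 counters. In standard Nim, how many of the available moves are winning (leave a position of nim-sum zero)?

3

Compute the nim-sum pairwise:
28 ⊕ 27 = 7
7 ⊕ 23 = 16
16 ⊕ 31 = 15
The overall nim-sum is X = 15. A row of size p has a winning move iff p XOR X < p (reduce it to p XOR X).
  28: 28 XOR 15 = 19 < 28 — winning move (to 19).
  27: 27 XOR 15 = 20 < 27 — winning move (to 20).
  23: 23 XOR 15 = 24 ≥ 23 — no move.
  31: 31 XOR 15 = 16 < 31 — winning move (to 16).
That gives 3 winning moves.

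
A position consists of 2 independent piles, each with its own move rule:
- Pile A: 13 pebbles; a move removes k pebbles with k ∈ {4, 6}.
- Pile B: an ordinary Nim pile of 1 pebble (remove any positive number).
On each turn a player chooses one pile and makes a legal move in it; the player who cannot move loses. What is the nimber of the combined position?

Build the Grundy sequence for pile A with g(k) = mex{g(k−s) : s ∈ {4, 6}, s ≤ k}:
g(0) = mex{} = 0
g(1) = mex{} = 0
g(2) = mex{} = 0
g(3) = mex{} = 0
g(4) = mex{0} = 1
g(5) = mex{0} = 1
g(6) = mex{0} = 1
g(7) = mex{0} = 1
g(8) = mex{0,1} = 2
g(9) = mex{0,1} = 2
g(10) = mex{1} = 0
g(11) = mex{1} = 0
g(12) = mex{1,2} = 0
g(13) = mex{1,2} = 0
So g(13) = 0.
Pile B is a plain Nim pile of size 1, so its Grundy value is 1.
The value of a disjunctive sum is the nim-sum of the parts.
Combined value = 0 XOR 1 = 1.

1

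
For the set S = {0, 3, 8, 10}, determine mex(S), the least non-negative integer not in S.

1

0 is in the set but 1 is not, so the mex is 1.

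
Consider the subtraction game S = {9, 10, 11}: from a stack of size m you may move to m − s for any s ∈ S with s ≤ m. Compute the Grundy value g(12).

1

Grundy values for subtraction set {9, 10, 11}:
g(0) = mex{} = 0
g(1) = mex{} = 0
g(2) = mex{} = 0
g(3) = mex{} = 0
g(4) = mex{} = 0
g(5) = mex{} = 0
g(6) = mex{} = 0
g(7) = mex{} = 0
g(8) = mex{} = 0
g(9) = mex{0} = 1
g(10) = mex{0} = 1
g(11) = mex{0} = 1
g(12) = mex{0} = 1
So g(12) = 1.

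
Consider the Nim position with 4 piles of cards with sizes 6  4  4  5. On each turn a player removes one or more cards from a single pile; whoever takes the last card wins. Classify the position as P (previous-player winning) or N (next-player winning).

N-position

Nim-sum: 6 ^ 4 ^ 4 ^ 5 = 3.
The nim-sum is 3 ≠ 0, so this is an N-position: the player to move can win.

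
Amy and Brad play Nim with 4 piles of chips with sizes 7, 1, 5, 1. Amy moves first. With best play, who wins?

Amy wins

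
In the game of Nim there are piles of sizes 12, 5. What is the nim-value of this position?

Nim-sum: 12 XOR 5 = 9.

9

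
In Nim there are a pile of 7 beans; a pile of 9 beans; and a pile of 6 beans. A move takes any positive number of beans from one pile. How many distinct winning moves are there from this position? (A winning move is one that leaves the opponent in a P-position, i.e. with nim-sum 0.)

1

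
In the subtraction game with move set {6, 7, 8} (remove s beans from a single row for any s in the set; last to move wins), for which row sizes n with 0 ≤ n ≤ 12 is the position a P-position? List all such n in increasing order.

0, 1, 2, 3, 4, 5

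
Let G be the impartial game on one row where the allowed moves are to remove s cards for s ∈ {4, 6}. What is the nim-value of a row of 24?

Grundy values for subtraction set {4, 6}:
k:     0  1  2  3  4  5  6  7  8  9 10 11 12 13 14 15 16 17 18 19 20 21 22 23 24
g(k):  0  0  0  0  1  1  1  1  2  2  0  0  0  0  1  1  1  1  2  2  0  0  0  0  1
So g(24) = 1.

1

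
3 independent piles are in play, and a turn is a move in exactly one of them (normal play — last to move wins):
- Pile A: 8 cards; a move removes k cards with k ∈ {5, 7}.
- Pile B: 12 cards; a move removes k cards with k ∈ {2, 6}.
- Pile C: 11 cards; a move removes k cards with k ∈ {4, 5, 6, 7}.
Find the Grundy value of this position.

1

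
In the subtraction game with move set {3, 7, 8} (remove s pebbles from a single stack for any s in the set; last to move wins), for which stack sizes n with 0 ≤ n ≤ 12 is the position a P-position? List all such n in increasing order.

0, 1, 2, 6, 11, 12

Grundy values for subtraction set {3, 7, 8}:
g(0) = mex{} = 0
g(1) = mex{} = 0
g(2) = mex{} = 0
g(3) = mex{0} = 1
g(4) = mex{0} = 1
g(5) = mex{0} = 1
g(6) = mex{1} = 0
g(7) = mex{0,1} = 2
g(8) = mex{0,1} = 2
g(9) = mex{0} = 1
g(10) = mex{0,1,2} = 3
g(11) = mex{1,2} = 0
g(12) = mex{1} = 0
The P-positions (g = 0) in 0..12 are 0, 1, 2, 6, 11, 12.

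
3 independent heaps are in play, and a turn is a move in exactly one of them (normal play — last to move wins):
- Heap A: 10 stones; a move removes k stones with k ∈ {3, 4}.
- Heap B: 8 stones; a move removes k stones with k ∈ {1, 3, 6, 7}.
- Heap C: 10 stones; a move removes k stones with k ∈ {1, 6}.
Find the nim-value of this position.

2

For heap A, compute g(0), g(1), … with moves {3, 4}:
k:     0  1  2  3  4  5  6  7  8  9 10
g(k):  0  0  0  1  1  1  2  0  0  0  1
So g(10) = 1.
Grundy values for heap B (subtraction set {1, 3, 6, 7}):
g(0) = mex{} = 0
g(1) = mex{0} = 1
g(2) = mex{1} = 0
g(3) = mex{0} = 1
g(4) = mex{1} = 0
g(5) = mex{0} = 1
g(6) = mex{0,1} = 2
g(7) = mex{0,1,2} = 3
g(8) = mex{0,1,3} = 2
So g(8) = 2.
Grundy values for heap C (subtraction set {1, 6}):
g(0) = mex{} = 0
g(1) = mex{0} = 1
g(2) = mex{1} = 0
g(3) = mex{0} = 1
g(4) = mex{1} = 0
g(5) = mex{0} = 1
g(6) = mex{0,1} = 2
g(7) = mex{1,2} = 0
g(8) = mex{0} = 1
g(9) = mex{1} = 0
g(10) = mex{0} = 1
So g(10) = 1.
By the Sprague-Grundy theorem, the Grundy value of a sum of independent games is the XOR of the component values.
Combined value = 1 ⊕ 2 ⊕ 1 = 2.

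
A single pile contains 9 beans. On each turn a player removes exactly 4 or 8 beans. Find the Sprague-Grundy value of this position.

2

Build the Grundy sequence with g(k) = mex{g(k−s) : s ∈ {4, 8}, s ≤ k}:
k:     0  1  2  3  4  5  6  7  8  9
g(k):  0  0  0  0  1  1  1  1  2  2
So g(9) = 2.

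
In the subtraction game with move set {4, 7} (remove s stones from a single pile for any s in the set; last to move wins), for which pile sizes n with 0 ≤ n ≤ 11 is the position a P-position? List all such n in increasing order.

0, 1, 2, 3, 11

Build the Grundy sequence with g(k) = mex{g(k−s) : s ∈ {4, 7}, s ≤ k}:
k:     0  1  2  3  4  5  6  7  8  9 10 11
g(k):  0  0  0  0  1  1  1  1  2  2  2  0
The P-positions (g = 0) in 0..11 are 0, 1, 2, 3, 11.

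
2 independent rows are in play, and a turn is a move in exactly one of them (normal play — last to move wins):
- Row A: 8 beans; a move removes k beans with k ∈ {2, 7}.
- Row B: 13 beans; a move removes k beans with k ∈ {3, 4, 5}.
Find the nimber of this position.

For row A, compute g(0), g(1), … with moves {2, 7}:
g(0) = mex{} = 0
g(1) = mex{} = 0
g(2) = mex{0} = 1
g(3) = mex{0} = 1
g(4) = mex{1} = 0
g(5) = mex{1} = 0
g(6) = mex{0} = 1
g(7) = mex{0} = 1
g(8) = mex{0,1} = 2
So g(8) = 2.
Build the Grundy sequence for row B with g(k) = mex{g(k−s) : s ∈ {3, 4, 5}, s ≤ k}:
g(0) = mex{} = 0
g(1) = mex{} = 0
g(2) = mex{} = 0
g(3) = mex{0} = 1
g(4) = mex{0} = 1
g(5) = mex{0} = 1
g(6) = mex{0,1} = 2
g(7) = mex{0,1} = 2
g(8) = mex{1} = 0
g(9) = mex{1,2} = 0
g(10) = mex{1,2} = 0
g(11) = mex{0,2} = 1
g(12) = mex{0,2} = 1
g(13) = mex{0} = 1
So g(13) = 1.
The value of a disjunctive sum is the nim-sum of the parts.
Combined value = 2 ⊕ 1 = 3.

3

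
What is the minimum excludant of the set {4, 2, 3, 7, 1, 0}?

5

The values 0, 1, 2, 3, 4 are all present; 5 is the first non-negative integer missing from the set.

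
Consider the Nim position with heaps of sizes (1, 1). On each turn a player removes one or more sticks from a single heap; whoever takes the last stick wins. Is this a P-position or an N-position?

Bitwise XOR of the heap sizes:
  1  (1)
  1  (1)
  -
  0  (0)
The nim-sum is 0, so this is a P-position: the player to move is in a losing position under optimal play.

P-position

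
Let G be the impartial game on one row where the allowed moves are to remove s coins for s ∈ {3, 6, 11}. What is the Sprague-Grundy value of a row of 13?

Compute g(0), g(1), … for moves {3, 6, 11}:
g(0) = mex{} = 0
g(1) = mex{} = 0
g(2) = mex{} = 0
g(3) = mex{0} = 1
g(4) = mex{0} = 1
g(5) = mex{0} = 1
g(6) = mex{0,1} = 2
g(7) = mex{0,1} = 2
g(8) = mex{0,1} = 2
g(9) = mex{1,2} = 0
g(10) = mex{1,2} = 0
g(11) = mex{0,1,2} = 3
g(12) = mex{0,2} = 1
g(13) = mex{0,2} = 1
So g(13) = 1.

1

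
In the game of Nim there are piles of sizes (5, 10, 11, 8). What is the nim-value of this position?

Nim-sum: 5 ^ 10 ^ 11 ^ 8 = 12.

12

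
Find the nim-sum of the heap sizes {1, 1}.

0

In binary:
  1  (1)
  1  (1)
  -
  0  (0)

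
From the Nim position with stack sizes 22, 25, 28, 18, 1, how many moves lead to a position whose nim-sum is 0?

In binary:
  10110  (22)
  11001  (25)
  11100  (28)
  10010  (18)
  00001  (1)
  -----
  00000  (0)
The nim-sum is already 0, so every move leaves a nonzero nim-sum — there are no winning moves.

0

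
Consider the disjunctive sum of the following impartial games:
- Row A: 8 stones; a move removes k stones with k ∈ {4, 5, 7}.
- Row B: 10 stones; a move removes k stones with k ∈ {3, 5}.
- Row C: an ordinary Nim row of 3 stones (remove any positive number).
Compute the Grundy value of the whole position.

1

For row A, compute g(0), g(1), … with moves {4, 5, 7}:
g(0) = mex{} = 0
g(1) = mex{} = 0
g(2) = mex{} = 0
g(3) = mex{} = 0
g(4) = mex{0} = 1
g(5) = mex{0} = 1
g(6) = mex{0} = 1
g(7) = mex{0} = 1
g(8) = mex{0,1} = 2
So g(8) = 2.
For row B, compute g(0), g(1), … with moves {3, 5}:
g(0) = mex{} = 0
g(1) = mex{} = 0
g(2) = mex{} = 0
g(3) = mex{0} = 1
g(4) = mex{0} = 1
g(5) = mex{0} = 1
g(6) = mex{0,1} = 2
g(7) = mex{0,1} = 2
g(8) = mex{1} = 0
g(9) = mex{1,2} = 0
g(10) = mex{1,2} = 0
So g(10) = 0.
Row C is a plain Nim row of size 3, so its Grundy value is 3.
By the Sprague-Grundy theorem, the Grundy value of a sum of independent games is the XOR of the component values.
Combined value = 2 ⊕ 0 ⊕ 3 = 1.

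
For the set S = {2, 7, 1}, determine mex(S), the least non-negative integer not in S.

0

0 is not in the set, so the mex is 0.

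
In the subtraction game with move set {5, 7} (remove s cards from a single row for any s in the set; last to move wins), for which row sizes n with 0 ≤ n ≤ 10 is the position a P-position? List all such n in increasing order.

0, 1, 2, 3, 4

Grundy values for subtraction set {5, 7}:
g(0) = mex{} = 0
g(1) = mex{} = 0
g(2) = mex{} = 0
g(3) = mex{} = 0
g(4) = mex{} = 0
g(5) = mex{0} = 1
g(6) = mex{0} = 1
g(7) = mex{0} = 1
g(8) = mex{0} = 1
g(9) = mex{0} = 1
g(10) = mex{0,1} = 2
The P-positions (g = 0) in 0..10 are 0, 1, 2, 3, 4.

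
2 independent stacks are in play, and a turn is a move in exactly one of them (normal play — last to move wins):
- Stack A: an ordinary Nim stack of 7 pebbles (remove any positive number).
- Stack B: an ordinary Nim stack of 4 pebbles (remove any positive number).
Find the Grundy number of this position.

Stack A is a plain Nim stack of size 7, so its Grundy value is 7.
Stack B is a plain Nim stack of size 4, so its Grundy value is 4.
By the Sprague-Grundy theorem, the Grundy value of a sum of independent games is the XOR of the component values.
Combined value = 7 XOR 4 = 3.

3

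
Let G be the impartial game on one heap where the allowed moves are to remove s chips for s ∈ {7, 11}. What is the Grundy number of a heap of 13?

1

Grundy values for subtraction set {7, 11}:
k:     0  1  2  3  4  5  6  7  8  9 10 11 12 13
g(k):  0  0  0  0  0  0  0  1  1  1  1  1  1  1
So g(13) = 1.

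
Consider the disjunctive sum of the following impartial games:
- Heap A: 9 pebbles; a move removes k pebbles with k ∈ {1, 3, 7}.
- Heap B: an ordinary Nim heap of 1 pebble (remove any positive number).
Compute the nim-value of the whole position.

Grundy values for heap A (subtraction set {1, 3, 7}):
k:     0  1  2  3  4  5  6  7  8  9
g(k):  0  1  0  1  0  1  0  1  0  1
So g(9) = 1.
Heap B is a plain Nim heap of size 1, so its Grundy value is 1.
By the Sprague-Grundy theorem, the Grundy value of a sum of independent games is the XOR of the component values.
Combined value = 1 XOR 1 = 0.

0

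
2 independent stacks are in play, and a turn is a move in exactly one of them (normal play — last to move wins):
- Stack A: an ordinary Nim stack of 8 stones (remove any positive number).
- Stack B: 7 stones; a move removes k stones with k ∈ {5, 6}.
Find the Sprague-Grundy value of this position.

9

Stack A is a plain Nim stack of size 8, so its Grundy value is 8.
For stack B, compute g(0), g(1), … with moves {5, 6}:
g(0) = mex{} = 0
g(1) = mex{} = 0
g(2) = mex{} = 0
g(3) = mex{} = 0
g(4) = mex{} = 0
g(5) = mex{0} = 1
g(6) = mex{0} = 1
g(7) = mex{0} = 1
So g(7) = 1.
By the Sprague-Grundy theorem, the Grundy value of a sum of independent games is the XOR of the component values.
Combined value = 8 XOR 1 = 9.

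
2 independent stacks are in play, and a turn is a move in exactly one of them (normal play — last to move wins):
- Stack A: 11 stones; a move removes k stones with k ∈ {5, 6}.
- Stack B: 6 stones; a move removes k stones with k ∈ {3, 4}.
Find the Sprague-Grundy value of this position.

Build the Grundy sequence for stack A with g(k) = mex{g(k−s) : s ∈ {5, 6}, s ≤ k}:
g(0) = mex{} = 0
g(1) = mex{} = 0
g(2) = mex{} = 0
g(3) = mex{} = 0
g(4) = mex{} = 0
g(5) = mex{0} = 1
g(6) = mex{0} = 1
g(7) = mex{0} = 1
g(8) = mex{0} = 1
g(9) = mex{0} = 1
g(10) = mex{0,1} = 2
g(11) = mex{1} = 0
So g(11) = 0.
Build the Grundy sequence for stack B with g(k) = mex{g(k−s) : s ∈ {3, 4}, s ≤ k}:
g(0) = mex{} = 0
g(1) = mex{} = 0
g(2) = mex{} = 0
g(3) = mex{0} = 1
g(4) = mex{0} = 1
g(5) = mex{0} = 1
g(6) = mex{0,1} = 2
So g(6) = 2.
By the Sprague-Grundy theorem, the Grundy value of a sum of independent games is the XOR of the component values.
Combined value = 0 XOR 2 = 2.

2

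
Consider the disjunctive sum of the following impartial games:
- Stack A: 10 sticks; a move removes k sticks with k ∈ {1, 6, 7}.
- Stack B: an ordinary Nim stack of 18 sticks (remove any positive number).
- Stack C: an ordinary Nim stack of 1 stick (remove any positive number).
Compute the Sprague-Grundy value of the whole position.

Grundy values for stack A (subtraction set {1, 6, 7}):
k:     0  1  2  3  4  5  6  7  8  9 10
g(k):  0  1  0  1  0  1  2  3  2  3  2
So g(10) = 2.
Stack B is a plain Nim stack of size 18, so its Grundy value is 18.
Stack C is a plain Nim stack of size 1, so its Grundy value is 1.
The value of a disjunctive sum is the nim-sum of the parts.
Combined value = 2 XOR 18 XOR 1 = 17.

17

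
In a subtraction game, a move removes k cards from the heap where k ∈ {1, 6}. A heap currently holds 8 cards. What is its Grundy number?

Build the Grundy sequence with g(k) = mex{g(k−s) : s ∈ {1, 6}, s ≤ k}:
k:     0  1  2  3  4  5  6  7  8
g(k):  0  1  0  1  0  1  2  0  1
So g(8) = 1.

1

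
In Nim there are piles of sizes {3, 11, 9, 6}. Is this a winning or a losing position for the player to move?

Compute the nim-sum pairwise:
3 XOR 11 = 8
8 XOR 9 = 1
1 XOR 6 = 7
The nim-sum is 7 ≠ 0, so this is an N-position: the player to move can win.

Winning position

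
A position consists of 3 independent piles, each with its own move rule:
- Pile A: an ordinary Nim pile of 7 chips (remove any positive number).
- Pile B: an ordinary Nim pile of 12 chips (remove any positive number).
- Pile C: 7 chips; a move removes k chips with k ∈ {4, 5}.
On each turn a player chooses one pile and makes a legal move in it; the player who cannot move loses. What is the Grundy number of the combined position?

10

Pile A is a plain Nim pile of size 7, so its Grundy value is 7.
Pile B is a plain Nim pile of size 12, so its Grundy value is 12.
Grundy values for pile C (subtraction set {4, 5}):
g(0) = mex{} = 0
g(1) = mex{} = 0
g(2) = mex{} = 0
g(3) = mex{} = 0
g(4) = mex{0} = 1
g(5) = mex{0} = 1
g(6) = mex{0} = 1
g(7) = mex{0} = 1
So g(7) = 1.
By the Sprague-Grundy theorem, the Grundy value of a sum of independent games is the XOR of the component values.
Combined value = 7 XOR 12 XOR 1 = 10.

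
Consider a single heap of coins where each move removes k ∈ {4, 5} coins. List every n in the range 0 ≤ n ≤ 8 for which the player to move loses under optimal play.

0, 1, 2, 3

Build the Grundy sequence with g(k) = mex{g(k−s) : s ∈ {4, 5}, s ≤ k}:
k:     0  1  2  3  4  5  6  7  8
g(k):  0  0  0  0  1  1  1  1  2
The P-positions (g = 0) in 0..8 are 0, 1, 2, 3.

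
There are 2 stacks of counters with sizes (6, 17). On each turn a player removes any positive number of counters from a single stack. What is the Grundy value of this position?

23

Nim-sum: 6 XOR 17 = 23.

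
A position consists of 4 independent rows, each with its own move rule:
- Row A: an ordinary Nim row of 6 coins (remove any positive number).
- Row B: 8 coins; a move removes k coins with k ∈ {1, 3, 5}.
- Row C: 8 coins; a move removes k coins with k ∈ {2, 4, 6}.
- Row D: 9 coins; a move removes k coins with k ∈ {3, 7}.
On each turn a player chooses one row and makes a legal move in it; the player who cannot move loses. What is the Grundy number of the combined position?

7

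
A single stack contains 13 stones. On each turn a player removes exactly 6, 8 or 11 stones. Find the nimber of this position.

2

Build the Grundy sequence with g(k) = mex{g(k−s) : s ∈ {6, 8, 11}, s ≤ k}:
k:     0  1  2  3  4  5  6  7  8  9 10 11 12 13
g(k):  0  0  0  0  0  0  1  1  1  1  1  1  2  2
So g(13) = 2.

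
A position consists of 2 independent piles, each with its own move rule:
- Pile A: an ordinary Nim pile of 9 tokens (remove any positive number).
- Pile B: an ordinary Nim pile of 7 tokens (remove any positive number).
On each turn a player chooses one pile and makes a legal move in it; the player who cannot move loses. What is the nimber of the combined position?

Pile A is a plain Nim pile of size 9, so its Grundy value is 9.
Pile B is a plain Nim pile of size 7, so its Grundy value is 7.
By the Sprague-Grundy theorem, the Grundy value of a sum of independent games is the XOR of the component values.
Combined value = 9 ⊕ 7 = 14.

14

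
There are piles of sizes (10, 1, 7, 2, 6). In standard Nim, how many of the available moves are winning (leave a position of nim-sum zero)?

Compute the nim-sum pairwise:
10 ⊕ 1 = 11
11 ⊕ 7 = 12
12 ⊕ 2 = 14
14 ⊕ 6 = 8
The overall nim-sum is X = 8. A pile of size p has a winning move iff p XOR X < p (reduce it to p XOR X).
  10: 10 XOR 8 = 2 < 10 — winning move (to 2).
  1: 1 XOR 8 = 9 ≥ 1 — no move.
  7: 7 XOR 8 = 15 ≥ 7 — no move.
  2: 2 XOR 8 = 10 ≥ 2 — no move.
  6: 6 XOR 8 = 14 ≥ 6 — no move.
That gives 1 winning move.

1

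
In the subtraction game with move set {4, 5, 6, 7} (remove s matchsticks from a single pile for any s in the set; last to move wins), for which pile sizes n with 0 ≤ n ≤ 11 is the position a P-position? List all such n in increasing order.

0, 1, 2, 3, 11

Grundy values for subtraction set {4, 5, 6, 7}:
g(0) = mex{} = 0
g(1) = mex{} = 0
g(2) = mex{} = 0
g(3) = mex{} = 0
g(4) = mex{0} = 1
g(5) = mex{0} = 1
g(6) = mex{0} = 1
g(7) = mex{0} = 1
g(8) = mex{0,1} = 2
g(9) = mex{0,1} = 2
g(10) = mex{0,1} = 2
g(11) = mex{1} = 0
The P-positions (g = 0) in 0..11 are 0, 1, 2, 3, 11.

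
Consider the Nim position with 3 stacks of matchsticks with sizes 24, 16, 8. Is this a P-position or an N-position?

Write each in binary and XOR column by column:
  11000  (24)
  10000  (16)
  01000  (8)
  -----
  00000  (0)
The nim-sum is 0, so this is a P-position: the player to move is in a losing position under optimal play.

P-position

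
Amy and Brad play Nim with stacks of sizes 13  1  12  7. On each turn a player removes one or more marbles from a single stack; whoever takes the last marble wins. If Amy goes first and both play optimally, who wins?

Nim-sum: 13 ^ 1 ^ 12 ^ 7 = 7.
The nim-sum is 7 ≠ 0, so this is an N-position: the player to move can win; Amy has a winning move.

Amy wins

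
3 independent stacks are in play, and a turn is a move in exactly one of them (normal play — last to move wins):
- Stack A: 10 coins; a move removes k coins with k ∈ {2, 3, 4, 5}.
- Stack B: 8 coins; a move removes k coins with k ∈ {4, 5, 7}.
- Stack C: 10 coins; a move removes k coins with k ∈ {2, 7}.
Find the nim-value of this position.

For stack A, compute g(0), g(1), … with moves {2, 3, 4, 5}:
k:     0  1  2  3  4  5  6  7  8  9 10
g(k):  0  0  1  1  2  2  3  0  0  1  1
So g(10) = 1.
Build the Grundy sequence for stack B with g(k) = mex{g(k−s) : s ∈ {4, 5, 7}, s ≤ k}:
g(0) = mex{} = 0
g(1) = mex{} = 0
g(2) = mex{} = 0
g(3) = mex{} = 0
g(4) = mex{0} = 1
g(5) = mex{0} = 1
g(6) = mex{0} = 1
g(7) = mex{0} = 1
g(8) = mex{0,1} = 2
So g(8) = 2.
Grundy values for stack C (subtraction set {2, 7}):
g(0) = mex{} = 0
g(1) = mex{} = 0
g(2) = mex{0} = 1
g(3) = mex{0} = 1
g(4) = mex{1} = 0
g(5) = mex{1} = 0
g(6) = mex{0} = 1
g(7) = mex{0} = 1
g(8) = mex{0,1} = 2
g(9) = mex{1} = 0
g(10) = mex{1,2} = 0
So g(10) = 0.
The value of a disjunctive sum is the nim-sum of the parts.
Combined value = 1 ⊕ 2 ⊕ 0 = 3.

3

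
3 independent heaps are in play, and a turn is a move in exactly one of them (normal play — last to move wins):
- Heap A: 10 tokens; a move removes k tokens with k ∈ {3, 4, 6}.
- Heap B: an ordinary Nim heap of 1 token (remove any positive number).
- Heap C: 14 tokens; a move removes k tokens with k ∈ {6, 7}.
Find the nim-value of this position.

1

For heap A, compute g(0), g(1), … with moves {3, 4, 6}:
k:     0  1  2  3  4  5  6  7  8  9 10
g(k):  0  0  0  1  1  1  2  2  2  0  0
So g(10) = 0.
Heap B is a plain Nim heap of size 1, so its Grundy value is 1.
For heap C, compute g(0), g(1), … with moves {6, 7}:
k:     0  1  2  3  4  5  6  7  8  9 10 11 12 13 14
g(k):  0  0  0  0  0  0  1  1  1  1  1  1  2  0  0
So g(14) = 0.
The value of a disjunctive sum is the nim-sum of the parts.
Combined value = 0 XOR 1 XOR 0 = 1.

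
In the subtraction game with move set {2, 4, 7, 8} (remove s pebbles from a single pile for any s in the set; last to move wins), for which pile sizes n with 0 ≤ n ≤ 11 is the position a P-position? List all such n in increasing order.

Compute g(0), g(1), … for moves {2, 4, 7, 8}:
k:     0  1  2  3  4  5  6  7  8  9 10 11
g(k):  0  0  1  1  2  2  0  3  1  4  2  0
The P-positions (g = 0) in 0..11 are 0, 1, 6, 11.

0, 1, 6, 11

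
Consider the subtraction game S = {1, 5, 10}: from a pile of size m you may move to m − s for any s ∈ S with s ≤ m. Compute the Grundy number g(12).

2

Grundy values for subtraction set {1, 5, 10}:
g(0) = mex{} = 0
g(1) = mex{0} = 1
g(2) = mex{1} = 0
g(3) = mex{0} = 1
g(4) = mex{1} = 0
g(5) = mex{0} = 1
g(6) = mex{1} = 0
g(7) = mex{0} = 1
g(8) = mex{1} = 0
g(9) = mex{0} = 1
g(10) = mex{0,1} = 2
g(11) = mex{0,1,2} = 3
g(12) = mex{0,1,3} = 2
So g(12) = 2.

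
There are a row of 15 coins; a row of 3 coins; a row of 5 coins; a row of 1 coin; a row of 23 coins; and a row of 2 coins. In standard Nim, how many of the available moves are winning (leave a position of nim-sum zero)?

1

Nim-sum: 15 XOR 3 XOR 5 XOR 1 XOR 23 XOR 2 = 29.
The overall nim-sum is X = 29. A row of size p has a winning move iff p XOR X < p (reduce it to p XOR X).
  15: 15 XOR 29 = 18 ≥ 15 — no move.
  3: 3 XOR 29 = 30 ≥ 3 — no move.
  5: 5 XOR 29 = 24 ≥ 5 — no move.
  1: 1 XOR 29 = 28 ≥ 1 — no move.
  23: 23 XOR 29 = 10 < 23 — winning move (to 10).
  2: 2 XOR 29 = 31 ≥ 2 — no move.
That gives 1 winning move.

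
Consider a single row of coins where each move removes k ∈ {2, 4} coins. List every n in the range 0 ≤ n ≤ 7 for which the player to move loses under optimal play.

0, 1, 6, 7

Grundy values for subtraction set {2, 4}:
g(0) = mex{} = 0
g(1) = mex{} = 0
g(2) = mex{0} = 1
g(3) = mex{0} = 1
g(4) = mex{0,1} = 2
g(5) = mex{0,1} = 2
g(6) = mex{1,2} = 0
g(7) = mex{1,2} = 0
The P-positions (g = 0) in 0..7 are 0, 1, 6, 7.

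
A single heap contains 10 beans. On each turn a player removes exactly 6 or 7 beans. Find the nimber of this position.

1

Grundy values for subtraction set {6, 7}:
g(0) = mex{} = 0
g(1) = mex{} = 0
g(2) = mex{} = 0
g(3) = mex{} = 0
g(4) = mex{} = 0
g(5) = mex{} = 0
g(6) = mex{0} = 1
g(7) = mex{0} = 1
g(8) = mex{0} = 1
g(9) = mex{0} = 1
g(10) = mex{0} = 1
So g(10) = 1.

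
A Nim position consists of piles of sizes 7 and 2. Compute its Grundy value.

Nim-sum: 7 ⊕ 2 = 5.

5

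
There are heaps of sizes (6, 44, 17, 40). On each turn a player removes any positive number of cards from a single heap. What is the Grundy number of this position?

Nim-sum: 6 XOR 44 XOR 17 XOR 40 = 19.

19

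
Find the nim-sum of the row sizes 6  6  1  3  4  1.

Nim-sum: 6 XOR 6 XOR 1 XOR 3 XOR 4 XOR 1 = 7.

7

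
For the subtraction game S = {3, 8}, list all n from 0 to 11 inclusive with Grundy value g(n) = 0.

Build the Grundy sequence with g(k) = mex{g(k−s) : s ∈ {3, 8}, s ≤ k}:
g(0) = mex{} = 0
g(1) = mex{} = 0
g(2) = mex{} = 0
g(3) = mex{0} = 1
g(4) = mex{0} = 1
g(5) = mex{0} = 1
g(6) = mex{1} = 0
g(7) = mex{1} = 0
g(8) = mex{0,1} = 2
g(9) = mex{0} = 1
g(10) = mex{0} = 1
g(11) = mex{1,2} = 0
The P-positions (g = 0) in 0..11 are 0, 1, 2, 6, 7, 11.

0, 1, 2, 6, 7, 11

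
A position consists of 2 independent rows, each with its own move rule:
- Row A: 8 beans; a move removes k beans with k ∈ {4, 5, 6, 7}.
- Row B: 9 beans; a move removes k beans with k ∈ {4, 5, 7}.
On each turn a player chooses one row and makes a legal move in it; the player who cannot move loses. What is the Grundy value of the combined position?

Grundy values for row A (subtraction set {4, 5, 6, 7}):
g(0) = mex{} = 0
g(1) = mex{} = 0
g(2) = mex{} = 0
g(3) = mex{} = 0
g(4) = mex{0} = 1
g(5) = mex{0} = 1
g(6) = mex{0} = 1
g(7) = mex{0} = 1
g(8) = mex{0,1} = 2
So g(8) = 2.
For row B, compute g(0), g(1), … with moves {4, 5, 7}:
k:     0  1  2  3  4  5  6  7  8  9
g(k):  0  0  0  0  1  1  1  1  2  2
So g(9) = 2.
The value of a disjunctive sum is the nim-sum of the parts.
Combined value = 2 XOR 2 = 0.

0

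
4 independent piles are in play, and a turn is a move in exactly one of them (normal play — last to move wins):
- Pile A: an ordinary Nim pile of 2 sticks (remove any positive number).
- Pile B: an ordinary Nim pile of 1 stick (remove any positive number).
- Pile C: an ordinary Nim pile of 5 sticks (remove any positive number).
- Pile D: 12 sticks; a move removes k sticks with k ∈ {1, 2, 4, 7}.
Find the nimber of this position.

Pile A is a plain Nim pile of size 2, so its Grundy value is 2.
Pile B is a plain Nim pile of size 1, so its Grundy value is 1.
Pile C is a plain Nim pile of size 5, so its Grundy value is 5.
For pile D, compute g(0), g(1), … with moves {1, 2, 4, 7}:
k:     0  1  2  3  4  5  6  7  8  9 10 11 12
g(k):  0  1  2  0  1  2  0  1  2  0  1  2  0
So g(12) = 0.
By the Sprague-Grundy theorem, the Grundy value of a sum of independent games is the XOR of the component values.
Combined value = 2 ⊕ 1 ⊕ 5 ⊕ 0 = 6.

6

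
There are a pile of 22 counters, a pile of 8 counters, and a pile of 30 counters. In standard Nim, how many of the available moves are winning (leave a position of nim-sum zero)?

Write each in binary and XOR column by column:
  10110  (22)
  01000  (8)
  11110  (30)
  -----
  00000  (0)
The nim-sum is already 0, so every move leaves a nonzero nim-sum — there are no winning moves.

0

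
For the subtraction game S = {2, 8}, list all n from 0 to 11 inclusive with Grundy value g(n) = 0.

0, 1, 4, 5, 10, 11

Grundy values for subtraction set {2, 8}:
k:     0  1  2  3  4  5  6  7  8  9 10 11
g(k):  0  0  1  1  0  0  1  1  2  2  0  0
The P-positions (g = 0) in 0..11 are 0, 1, 4, 5, 10, 11.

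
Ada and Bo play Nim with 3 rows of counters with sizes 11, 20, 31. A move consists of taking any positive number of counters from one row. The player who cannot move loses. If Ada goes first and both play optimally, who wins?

Compute the nim-sum pairwise:
11 ^ 20 = 31
31 ^ 31 = 0
The nim-sum is 0, so this is a P-position: the player to move is in a losing position under optimal play; Ada is about to move from it and so loses — Bo wins.

Bo wins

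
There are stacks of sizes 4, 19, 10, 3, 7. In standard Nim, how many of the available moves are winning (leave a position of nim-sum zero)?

1

Compute the nim-sum pairwise:
4 XOR 19 = 23
23 XOR 10 = 29
29 XOR 3 = 30
30 XOR 7 = 25
The overall nim-sum is X = 25. A stack of size p has a winning move iff p XOR X < p (reduce it to p XOR X).
  4: 4 XOR 25 = 29 ≥ 4 — no move.
  19: 19 XOR 25 = 10 < 19 — winning move (to 10).
  10: 10 XOR 25 = 19 ≥ 10 — no move.
  3: 3 XOR 25 = 26 ≥ 3 — no move.
  7: 7 XOR 25 = 30 ≥ 7 — no move.
That gives 1 winning move.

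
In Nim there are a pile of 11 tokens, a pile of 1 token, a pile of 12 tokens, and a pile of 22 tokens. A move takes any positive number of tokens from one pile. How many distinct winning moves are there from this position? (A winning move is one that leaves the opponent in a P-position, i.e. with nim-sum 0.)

1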